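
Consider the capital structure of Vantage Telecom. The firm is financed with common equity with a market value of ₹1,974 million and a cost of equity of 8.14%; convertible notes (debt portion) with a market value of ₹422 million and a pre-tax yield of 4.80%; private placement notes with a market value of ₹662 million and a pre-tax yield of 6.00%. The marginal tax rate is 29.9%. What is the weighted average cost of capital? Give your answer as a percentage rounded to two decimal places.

6.63%

Total capital V = 1974 + 422 + 662 = 3058.
Equity: weight = 1974/3058 = 0.6455; cost = 8.14%.
Convertible notes (debt portion): weight = 422/3058 = 0.1380; after-tax cost = 4.8% × (1 − 29.9%) = 3.3648%.
Private placement notes: weight = 662/3058 = 0.2165; after-tax cost = 6% × (1 − 29.9%) = 4.2060%.
WACC = 0.6455 × 8.1400% + 0.1380 × 3.3648% + 0.2165 × 4.2060% = 6.6294%.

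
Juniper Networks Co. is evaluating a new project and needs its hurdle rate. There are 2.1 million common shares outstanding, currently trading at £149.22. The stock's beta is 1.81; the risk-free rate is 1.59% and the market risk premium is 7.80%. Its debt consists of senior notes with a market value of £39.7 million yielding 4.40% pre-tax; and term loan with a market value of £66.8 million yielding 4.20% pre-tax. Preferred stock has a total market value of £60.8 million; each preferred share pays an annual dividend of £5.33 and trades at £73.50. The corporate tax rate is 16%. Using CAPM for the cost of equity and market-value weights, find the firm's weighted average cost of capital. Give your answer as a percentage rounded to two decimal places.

Cost of equity via CAPM: Re = 1.59% + 1.81 × 7.8% = 15.7080%.
Cost of preferred: Rp = 5.33 / 73.5 = 7.2517%.
Market value of equity E = 149.22 × 2.1m = 313.362m.
Total capital V = 313.362 + 60.8 + 39.7 + 66.8 = 480.662.
Equity: weight = 313.362/480.662 = 0.6519; cost = 15.708%.
Preferred: weight = 60.8/480.662 = 0.1265; cost = 7.2517%.
Senior notes: weight = 39.7/480.662 = 0.0826; after-tax cost = 4.4% × (1 − 16%) = 3.6960%.
Term loan: weight = 66.8/480.662 = 0.1390; after-tax cost = 4.2% × (1 − 16%) = 3.5280%.
WACC = 0.6519 × 15.7080% + 0.1265 × 7.2517% + 0.0826 × 3.6960% + 0.1390 × 3.5280% = 11.9535%.

11.95%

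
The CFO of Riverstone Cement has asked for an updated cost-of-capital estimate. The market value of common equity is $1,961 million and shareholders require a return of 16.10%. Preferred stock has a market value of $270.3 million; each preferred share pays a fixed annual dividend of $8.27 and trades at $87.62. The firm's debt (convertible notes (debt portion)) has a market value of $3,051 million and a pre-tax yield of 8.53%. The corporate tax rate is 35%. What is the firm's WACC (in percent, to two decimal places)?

9.66%

Cost of preferred: Rp = 8.27 / 87.62 = 9.4385%.
Total capital V = 1961 + 270.3 + 3051 = 5282.3.
Equity: weight = 1961/5282.3 = 0.3712; cost = 16.1%.
Preferred: weight = 270.3/5282.3 = 0.0512; cost = 9.4385%.
Convertible notes (debt portion): weight = 3051/5282.3 = 0.5776; after-tax cost = 8.53% × (1 − 35%) = 5.5445%.
WACC = 0.3712 × 16.1000% + 0.0512 × 9.4385% + 0.5776 × 5.5445% = 9.6624%.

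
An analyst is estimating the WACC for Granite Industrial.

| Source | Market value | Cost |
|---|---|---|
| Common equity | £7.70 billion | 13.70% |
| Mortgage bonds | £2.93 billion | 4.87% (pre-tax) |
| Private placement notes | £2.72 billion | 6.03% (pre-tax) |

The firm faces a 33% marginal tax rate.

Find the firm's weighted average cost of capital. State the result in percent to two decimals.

Total capital V = 7.7 + 2.93 + 2.72 = 13.35.
Equity: weight = 7.7/13.35 = 0.5768; cost = 13.7%.
Mortgage bonds: weight = 2.93/13.35 = 0.2195; after-tax cost = 4.87% × (1 − 33%) = 3.2629%.
Private placement notes: weight = 2.72/13.35 = 0.2037; after-tax cost = 6.03% × (1 − 33%) = 4.0401%.
WACC = 0.5768 × 13.7000% + 0.2195 × 3.2629% + 0.2037 × 4.0401% = 9.4412%.

9.44%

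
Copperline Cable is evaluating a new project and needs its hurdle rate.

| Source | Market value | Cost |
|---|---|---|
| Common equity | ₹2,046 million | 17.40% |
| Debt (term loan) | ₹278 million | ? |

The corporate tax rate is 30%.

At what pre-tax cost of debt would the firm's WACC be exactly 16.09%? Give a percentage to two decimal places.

Total capital V = 2046 + 278 = 2324.
Equity weight = 2046/2324 = 0.8804.
Term loan weight = 278/2324 = 0.1196.
Equity contribution = 0.8804 × 17.4% = 15.3186%.
Remaining for debt = 16.09% − 15.3186% = 0.7714%.
Rd × (1 − 30%) × 0.1196 = 0.7714%  ⇒  Rd = 9.2125%.

9.21%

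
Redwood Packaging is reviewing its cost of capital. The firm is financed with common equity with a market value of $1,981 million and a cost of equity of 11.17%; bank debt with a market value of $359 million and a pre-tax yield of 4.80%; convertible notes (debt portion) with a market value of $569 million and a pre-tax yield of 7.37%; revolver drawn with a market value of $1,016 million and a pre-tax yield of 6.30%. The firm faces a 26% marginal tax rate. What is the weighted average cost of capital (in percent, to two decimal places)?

Total capital V = 1981 + 359 + 569 + 1016 = 3925.
Equity: weight = 1981/3925 = 0.5047; cost = 11.17%.
Bank debt: weight = 359/3925 = 0.0915; after-tax cost = 4.8% × (1 − 26%) = 3.5520%.
Convertible notes (debt portion): weight = 569/3925 = 0.1450; after-tax cost = 7.37% × (1 − 26%) = 5.4538%.
Revolver drawn: weight = 1016/3925 = 0.2589; after-tax cost = 6.3% × (1 − 26%) = 4.6620%.
WACC = 0.5047 × 11.1700% + 0.0915 × 3.5520% + 0.1450 × 5.4538% + 0.2589 × 4.6620% = 7.9599%.

7.96%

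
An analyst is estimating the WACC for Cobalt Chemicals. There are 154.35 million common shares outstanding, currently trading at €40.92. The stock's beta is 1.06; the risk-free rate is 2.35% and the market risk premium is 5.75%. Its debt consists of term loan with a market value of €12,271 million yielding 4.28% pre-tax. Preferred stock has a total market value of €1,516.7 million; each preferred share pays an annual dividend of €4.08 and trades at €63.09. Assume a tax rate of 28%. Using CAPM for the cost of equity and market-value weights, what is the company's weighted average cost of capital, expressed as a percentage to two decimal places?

Cost of equity via CAPM: Re = 2.35% + 1.06 × 5.75% = 8.4450%.
Cost of preferred: Rp = 4.08 / 63.09 = 6.4670%.
Market value of equity E = 40.92 × 154.35m = 6316.002m.
Total capital V = 6316.002 + 1516.7 + 12271 = 20103.702.
Equity: weight = 6316.002/20103.702 = 0.3142; cost = 8.445%.
Preferred: weight = 1516.7/20103.702 = 0.0754; cost = 6.467%.
Term loan: weight = 12271/20103.702 = 0.6104; after-tax cost = 4.28% × (1 − 28%) = 3.0816%.
WACC = 0.3142 × 8.4450% + 0.0754 × 6.4670% + 0.6104 × 3.0816% = 5.0220%.

5.02%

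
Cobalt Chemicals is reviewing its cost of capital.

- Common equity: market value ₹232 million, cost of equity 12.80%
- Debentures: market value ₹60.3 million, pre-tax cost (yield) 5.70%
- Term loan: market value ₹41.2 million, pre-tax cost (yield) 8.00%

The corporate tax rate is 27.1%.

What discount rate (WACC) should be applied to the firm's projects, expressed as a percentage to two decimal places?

10.38%

Total capital V = 232 + 60.3 + 41.2 = 333.5.
Equity: weight = 232/333.5 = 0.6957; cost = 12.8%.
Debentures: weight = 60.3/333.5 = 0.1808; after-tax cost = 5.7% × (1 − 27.1%) = 4.1553%.
Term loan: weight = 41.2/333.5 = 0.1235; after-tax cost = 8% × (1 − 27.1%) = 5.8320%.
WACC = 0.6957 × 12.8000% + 0.1808 × 4.1553% + 0.1235 × 5.8320% = 10.3761%.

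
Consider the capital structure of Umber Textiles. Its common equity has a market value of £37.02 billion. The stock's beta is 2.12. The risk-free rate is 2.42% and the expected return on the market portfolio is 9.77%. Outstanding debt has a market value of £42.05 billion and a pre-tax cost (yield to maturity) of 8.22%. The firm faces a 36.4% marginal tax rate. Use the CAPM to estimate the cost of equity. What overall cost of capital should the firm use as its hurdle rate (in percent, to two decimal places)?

Market risk premium = 9.77% − 2.42% = 7.35%.
Cost of equity via CAPM: Re = 2.42% + 2.12 × 7.35% = 18.0020%.
Total capital V = 37.02 + 42.05 = 79.07.
Equity: weight = 37.02/79.07 = 0.4682; cost = 18.002%.
Debt: weight = 42.05/79.07 = 0.5318; after-tax cost = 8.22% × (1 − 36.4%) = 5.2279%.
WACC = 0.4682 × 18.0020% + 0.5318 × 5.2279% = 11.2087%.

11.21%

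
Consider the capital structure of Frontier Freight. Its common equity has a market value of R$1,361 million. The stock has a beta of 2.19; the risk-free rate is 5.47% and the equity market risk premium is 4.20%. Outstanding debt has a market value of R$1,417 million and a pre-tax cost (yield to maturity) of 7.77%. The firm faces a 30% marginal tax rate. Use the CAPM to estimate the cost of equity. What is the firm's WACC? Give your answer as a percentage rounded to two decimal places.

Cost of equity via CAPM: Re = 5.47% + 2.19 × 4.2% = 14.6680%.
Total capital V = 1361 + 1417 = 2778.
Equity: weight = 1361/2778 = 0.4899; cost = 14.668%.
Debt: weight = 1417/2778 = 0.5101; after-tax cost = 7.77% × (1 − 30%) = 5.4390%.
WACC = 0.4899 × 14.6680% + 0.5101 × 5.4390% = 9.9605%.

9.96%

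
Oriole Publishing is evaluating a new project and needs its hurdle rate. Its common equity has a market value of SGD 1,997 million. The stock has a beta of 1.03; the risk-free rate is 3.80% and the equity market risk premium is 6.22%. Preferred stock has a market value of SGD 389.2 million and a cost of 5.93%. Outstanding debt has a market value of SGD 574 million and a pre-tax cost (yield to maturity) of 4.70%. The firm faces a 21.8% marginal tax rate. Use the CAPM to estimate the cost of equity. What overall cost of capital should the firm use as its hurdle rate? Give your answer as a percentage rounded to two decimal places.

8.38%

Cost of equity via CAPM: Re = 3.8% + 1.03 × 6.22% = 10.2066%.
Total capital V = 1997 + 389.2 + 574 = 2960.2.
Equity: weight = 1997/2960.2 = 0.6746; cost = 10.2066%.
Preferred: weight = 389.2/2960.2 = 0.1315; cost = 5.93%.
Debt: weight = 574/2960.2 = 0.1939; after-tax cost = 4.7% × (1 − 21.8%) = 3.6754%.
WACC = 0.6746 × 10.2066% + 0.1315 × 5.9300% + 0.1939 × 3.6754% = 8.3779%.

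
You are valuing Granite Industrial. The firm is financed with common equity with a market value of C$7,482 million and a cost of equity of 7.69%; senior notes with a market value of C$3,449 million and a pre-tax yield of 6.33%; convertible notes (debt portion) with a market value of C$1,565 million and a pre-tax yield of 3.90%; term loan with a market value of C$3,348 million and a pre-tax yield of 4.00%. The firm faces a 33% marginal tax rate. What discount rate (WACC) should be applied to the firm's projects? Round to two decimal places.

Total capital V = 7482 + 3449 + 1565 + 3348 = 15844.
Equity: weight = 7482/15844 = 0.4722; cost = 7.69%.
Senior notes: weight = 3449/15844 = 0.2177; after-tax cost = 6.33% × (1 − 33%) = 4.2411%.
Convertible notes (debt portion): weight = 1565/15844 = 0.0988; after-tax cost = 3.9% × (1 − 33%) = 2.6130%.
Term loan: weight = 3348/15844 = 0.2113; after-tax cost = 4% × (1 − 33%) = 2.6800%.
WACC = 0.4722 × 7.6900% + 0.2177 × 4.2411% + 0.0988 × 2.6130% + 0.2113 × 2.6800% = 5.3791%.

5.38%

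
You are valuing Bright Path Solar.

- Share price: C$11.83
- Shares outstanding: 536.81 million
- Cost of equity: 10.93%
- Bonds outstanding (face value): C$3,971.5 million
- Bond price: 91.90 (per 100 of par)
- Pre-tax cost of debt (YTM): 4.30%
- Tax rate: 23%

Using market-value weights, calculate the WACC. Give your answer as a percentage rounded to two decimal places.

8.15%

Market value of equity E = 11.83 × 536.81m = 6350.4623m. Market value of debt D = 3971.5m × 91.9/100 = 3649.8085m.
Total capital V = 6350.4623 + 3649.8085 = 10000.2708.
Equity: weight = 6350.4623/10000.2708 = 0.6350; cost = 10.93%.
Bonds outstanding: weight = 3649.8085/10000.2708 = 0.3650; after-tax cost = 4.3% × (1 − 23%) = 3.3110%.
WACC = 0.6350 × 10.9300% + 0.3650 × 3.3110% = 8.1493%.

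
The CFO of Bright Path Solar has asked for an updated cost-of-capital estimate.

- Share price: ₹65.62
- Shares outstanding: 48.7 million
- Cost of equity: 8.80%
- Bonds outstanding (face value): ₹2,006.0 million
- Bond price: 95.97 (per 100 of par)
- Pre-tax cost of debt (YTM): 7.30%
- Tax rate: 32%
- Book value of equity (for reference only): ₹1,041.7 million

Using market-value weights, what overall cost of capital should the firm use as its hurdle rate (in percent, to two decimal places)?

7.36%

Market value of equity E = 65.62 × 48.7m = 3195.694m. Market value of debt D = 2006m × 95.97/100 = 1925.1582m.
Total capital V = 3195.694 + 1925.1582 = 5120.8522.
Equity: weight = 3195.694/5120.8522 = 0.6241; cost = 8.8%.
Bonds outstanding: weight = 1925.1582/5120.8522 = 0.3759; after-tax cost = 7.3% × (1 − 32%) = 4.9640%.
WACC = 0.6241 × 8.8000% + 0.3759 × 4.9640% = 7.3579%.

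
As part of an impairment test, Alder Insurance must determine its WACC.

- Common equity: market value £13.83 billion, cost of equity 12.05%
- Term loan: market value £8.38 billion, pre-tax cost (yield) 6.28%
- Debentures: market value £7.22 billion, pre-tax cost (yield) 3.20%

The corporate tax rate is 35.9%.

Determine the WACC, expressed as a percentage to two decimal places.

7.31%

Total capital V = 13.83 + 8.38 + 7.22 = 29.43.
Equity: weight = 13.83/29.43 = 0.4699; cost = 12.05%.
Term loan: weight = 8.38/29.43 = 0.2847; after-tax cost = 6.28% × (1 − 35.9%) = 4.0255%.
Debentures: weight = 7.22/29.43 = 0.2453; after-tax cost = 3.2% × (1 − 35.9%) = 2.0512%.
WACC = 0.4699 × 12.0500% + 0.2847 × 4.0255% + 0.2453 × 2.0512% = 7.3121%.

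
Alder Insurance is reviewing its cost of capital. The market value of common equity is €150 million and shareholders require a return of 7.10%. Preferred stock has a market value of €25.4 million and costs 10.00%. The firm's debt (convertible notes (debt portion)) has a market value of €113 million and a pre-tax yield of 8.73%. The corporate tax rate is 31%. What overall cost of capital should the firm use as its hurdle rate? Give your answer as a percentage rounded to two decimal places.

Total capital V = 150 + 25.4 + 113 = 288.4.
Equity: weight = 150/288.4 = 0.5201; cost = 7.1%.
Preferred: weight = 25.4/288.4 = 0.0881; cost = 10%.
Convertible notes (debt portion): weight = 113/288.4 = 0.3918; after-tax cost = 8.73% × (1 − 31%) = 6.0237%.
WACC = 0.5201 × 7.1000% + 0.0881 × 10.0000% + 0.3918 × 6.0237% = 6.9337%.

6.93%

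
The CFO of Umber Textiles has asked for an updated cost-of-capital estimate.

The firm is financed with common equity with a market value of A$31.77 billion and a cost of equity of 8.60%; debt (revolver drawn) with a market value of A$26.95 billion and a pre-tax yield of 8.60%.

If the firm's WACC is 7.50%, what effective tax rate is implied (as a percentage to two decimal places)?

Total capital V = 31.77 + 26.95 = 58.72.
Equity weight = 31.77/58.72 = 0.5410.
Revolver drawn weight = 26.95/58.72 = 0.4590.
Equity contribution = 0.5410 × 8.6% = 4.6530%.
Debt contribution must be 7.5% − 4.6530% = 2.8470%.
0.4590 × 8.6% × (1 − T) = 2.8470%  ⇒  (1 − T) = 0.7213.
T = 27.8690%.

27.87%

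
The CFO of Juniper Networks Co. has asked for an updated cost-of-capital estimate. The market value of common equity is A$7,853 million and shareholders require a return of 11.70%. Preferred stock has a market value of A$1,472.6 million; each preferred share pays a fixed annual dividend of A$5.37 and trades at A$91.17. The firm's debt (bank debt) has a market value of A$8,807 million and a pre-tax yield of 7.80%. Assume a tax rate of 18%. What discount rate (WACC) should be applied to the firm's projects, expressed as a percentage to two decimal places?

Cost of preferred: Rp = 5.37 / 91.17 = 5.8901%.
Total capital V = 7853 + 1472.6 + 8807 = 18132.6.
Equity: weight = 7853/18132.6 = 0.4331; cost = 11.7%.
Preferred: weight = 1472.6/18132.6 = 0.0812; cost = 5.8901%.
Bank debt: weight = 8807/18132.6 = 0.4857; after-tax cost = 7.8% × (1 − 18%) = 6.3960%.
WACC = 0.4331 × 11.7000% + 0.0812 × 5.8901% + 0.4857 × 6.3960% = 8.6520%.

8.65%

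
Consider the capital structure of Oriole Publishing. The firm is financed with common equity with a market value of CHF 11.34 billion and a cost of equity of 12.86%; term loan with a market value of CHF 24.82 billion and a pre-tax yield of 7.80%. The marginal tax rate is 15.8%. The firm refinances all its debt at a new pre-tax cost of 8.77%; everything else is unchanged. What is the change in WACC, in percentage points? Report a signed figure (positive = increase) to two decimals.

Current WACC:
Total capital V = 11.34 + 24.82 = 36.16.
Equity: weight = 11.34/36.16 = 0.3136; cost = 12.86%.
Term loan: weight = 24.82/36.16 = 0.6864; after-tax cost = 7.8% × (1 − 15.8%) = 6.5676%.
WACC = 0.3136 × 12.8600% + 0.6864 × 6.5676% = 8.5409%.
After the change:
Total capital V = 11.34 + 24.82 = 36.16.
Equity: weight = 11.34/36.16 = 0.3136; cost = 12.86%.
Term loan: weight = 24.82/36.16 = 0.6864; after-tax cost = 8.77% × (1 − 15.8%) = 7.3843%.
WACC = 0.3136 × 12.8600% + 0.6864 × 7.3843% = 9.1015%.
Change in WACC = 9.1015% − 8.5409% = 0.5606 pp.

+0.56 pp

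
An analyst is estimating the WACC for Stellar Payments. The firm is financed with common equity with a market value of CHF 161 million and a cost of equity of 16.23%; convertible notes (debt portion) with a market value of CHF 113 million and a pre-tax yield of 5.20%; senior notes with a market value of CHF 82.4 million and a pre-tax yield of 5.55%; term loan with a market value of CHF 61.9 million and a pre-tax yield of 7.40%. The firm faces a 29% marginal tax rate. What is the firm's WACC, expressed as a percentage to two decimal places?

Total capital V = 161 + 113 + 82.4 + 61.9 = 418.3.
Equity: weight = 161/418.3 = 0.3849; cost = 16.23%.
Convertible notes (debt portion): weight = 113/418.3 = 0.2701; after-tax cost = 5.2% × (1 − 29%) = 3.6920%.
Senior notes: weight = 82.4/418.3 = 0.1970; after-tax cost = 5.55% × (1 − 29%) = 3.9405%.
Term loan: weight = 61.9/418.3 = 0.1480; after-tax cost = 7.4% × (1 − 29%) = 5.2540%.
WACC = 0.3849 × 16.2300% + 0.2701 × 3.6920% + 0.1970 × 3.9405% + 0.1480 × 5.2540% = 8.7979%.

8.80%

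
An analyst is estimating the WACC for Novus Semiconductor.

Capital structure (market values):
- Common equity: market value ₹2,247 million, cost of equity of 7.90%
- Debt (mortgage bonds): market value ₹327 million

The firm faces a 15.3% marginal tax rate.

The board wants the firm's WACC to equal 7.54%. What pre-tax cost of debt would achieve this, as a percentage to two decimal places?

Total capital V = 2247 + 327 = 2574.
Equity weight = 2247/2574 = 0.8730.
Mortgage bonds weight = 327/2574 = 0.1270.
Equity contribution = 0.8730 × 7.9% = 6.8964%.
Remaining for debt = 7.54% − 6.8964% = 0.6436%.
Rd × (1 − 15.3%) × 0.1270 = 0.6436%  ⇒  Rd = 5.9814%.

5.98%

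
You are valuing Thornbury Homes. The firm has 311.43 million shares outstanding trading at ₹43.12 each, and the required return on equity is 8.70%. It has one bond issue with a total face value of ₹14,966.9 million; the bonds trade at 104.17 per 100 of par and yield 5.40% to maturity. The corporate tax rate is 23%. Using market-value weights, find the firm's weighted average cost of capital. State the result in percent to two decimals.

Market value of equity E = 43.12 × 311.43m = 13428.8616m. Market value of debt D = 14966.9m × 104.17/100 = 15591.01973m.
Total capital V = 13428.8616 + 15591.01973 = 29019.88133.
Equity: weight = 13428.8616/29019.88133 = 0.4627; cost = 8.7%.
Bonds outstanding: weight = 15591.01973/29019.88133 = 0.5373; after-tax cost = 5.4% × (1 − 23%) = 4.1580%.
WACC = 0.4627 × 8.7000% + 0.5373 × 4.1580% = 6.2598%.

6.26%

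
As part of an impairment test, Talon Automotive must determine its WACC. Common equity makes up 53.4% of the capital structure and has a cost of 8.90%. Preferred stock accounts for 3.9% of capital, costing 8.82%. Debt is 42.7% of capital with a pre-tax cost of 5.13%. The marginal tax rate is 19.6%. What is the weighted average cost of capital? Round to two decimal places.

After-tax cost of debt = 5.13% × (1 − 19.6%) = 4.1245%.
WACC = 0.534 × 8.9000% + 0.039 × 8.8200% + 0.427 × 4.1245% = 6.8578%.

6.86%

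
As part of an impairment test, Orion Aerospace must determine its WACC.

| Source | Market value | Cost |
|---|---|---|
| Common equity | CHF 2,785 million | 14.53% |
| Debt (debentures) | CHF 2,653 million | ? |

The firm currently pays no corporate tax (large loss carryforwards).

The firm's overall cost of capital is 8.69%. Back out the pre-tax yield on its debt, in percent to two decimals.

2.56%

Total capital V = 2785 + 2653 = 5438.
Equity weight = 2785/5438 = 0.5121.
Debentures weight = 2653/5438 = 0.4879.
Equity contribution = 0.5121 × 14.53% = 7.4413%.
Remaining for debt = 8.69% − 7.4413% = 1.2487%.
Rd × (1 − 0%) × 0.4879 = 1.2487%  ⇒  Rd = 2.5594%.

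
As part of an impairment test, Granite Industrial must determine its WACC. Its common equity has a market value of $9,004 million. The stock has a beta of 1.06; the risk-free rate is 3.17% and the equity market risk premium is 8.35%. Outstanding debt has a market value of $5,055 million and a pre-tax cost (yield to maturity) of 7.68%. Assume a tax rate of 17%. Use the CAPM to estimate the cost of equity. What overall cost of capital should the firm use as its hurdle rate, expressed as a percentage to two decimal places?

Cost of equity via CAPM: Re = 3.17% + 1.06 × 8.35% = 12.0210%.
Total capital V = 9004 + 5055 = 14059.
Equity: weight = 9004/14059 = 0.6404; cost = 12.021%.
Debt: weight = 5055/14059 = 0.3596; after-tax cost = 7.68% × (1 − 17%) = 6.3744%.
WACC = 0.6404 × 12.0210% + 0.3596 × 6.3744% = 9.9907%.

9.99%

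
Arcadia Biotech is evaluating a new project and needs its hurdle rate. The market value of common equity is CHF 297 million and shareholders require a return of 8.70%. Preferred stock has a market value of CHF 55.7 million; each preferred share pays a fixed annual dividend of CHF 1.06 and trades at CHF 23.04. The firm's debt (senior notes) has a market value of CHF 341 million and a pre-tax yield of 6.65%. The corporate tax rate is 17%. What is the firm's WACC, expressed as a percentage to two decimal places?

Cost of preferred: Rp = 1.06 / 23.04 = 4.6007%.
Total capital V = 297 + 55.7 + 341 = 693.7.
Equity: weight = 297/693.7 = 0.4281; cost = 8.7%.
Preferred: weight = 55.7/693.7 = 0.0803; cost = 4.6007%.
Senior notes: weight = 341/693.7 = 0.4916; after-tax cost = 6.65% × (1 − 17%) = 5.5195%.
WACC = 0.4281 × 8.7000% + 0.0803 × 4.6007% + 0.4916 × 5.5195% = 6.8074%.

6.81%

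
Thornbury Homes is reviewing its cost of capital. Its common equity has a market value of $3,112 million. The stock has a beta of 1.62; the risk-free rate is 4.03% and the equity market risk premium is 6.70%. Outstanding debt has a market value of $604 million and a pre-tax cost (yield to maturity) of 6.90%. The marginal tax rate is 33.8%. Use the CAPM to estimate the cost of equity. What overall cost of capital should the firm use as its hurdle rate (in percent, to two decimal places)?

13.21%

Cost of equity via CAPM: Re = 4.03% + 1.62 × 6.7% = 14.8840%.
Total capital V = 3112 + 604 = 3716.
Equity: weight = 3112/3716 = 0.8375; cost = 14.884%.
Debt: weight = 604/3716 = 0.1625; after-tax cost = 6.9% × (1 − 33.8%) = 4.5678%.
WACC = 0.8375 × 14.8840% + 0.1625 × 4.5678% = 13.2072%.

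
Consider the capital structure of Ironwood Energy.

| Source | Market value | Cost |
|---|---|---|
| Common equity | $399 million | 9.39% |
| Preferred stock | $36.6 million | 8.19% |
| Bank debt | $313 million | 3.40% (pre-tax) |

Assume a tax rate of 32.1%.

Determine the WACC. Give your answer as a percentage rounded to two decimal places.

6.37%

Total capital V = 399 + 36.6 + 313 = 748.6.
Equity: weight = 399/748.6 = 0.5330; cost = 9.39%.
Preferred: weight = 36.6/748.6 = 0.0489; cost = 8.19%.
Bank debt: weight = 313/748.6 = 0.4181; after-tax cost = 3.4% × (1 − 32.1%) = 2.3086%.
WACC = 0.5330 × 9.3900% + 0.0489 × 8.1900% + 0.4181 × 2.3086% = 6.3705%.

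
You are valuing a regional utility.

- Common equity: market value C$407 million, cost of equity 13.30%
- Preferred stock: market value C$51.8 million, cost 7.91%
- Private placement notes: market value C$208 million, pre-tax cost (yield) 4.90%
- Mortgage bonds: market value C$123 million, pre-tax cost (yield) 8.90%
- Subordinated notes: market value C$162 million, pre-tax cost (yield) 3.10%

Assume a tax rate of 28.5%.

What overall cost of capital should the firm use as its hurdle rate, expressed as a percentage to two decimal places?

Total capital V = 407 + 51.8 + 208 + 123 + 162 = 951.8.
Equity: weight = 407/951.8 = 0.4276; cost = 13.3%.
Preferred: weight = 51.8/951.8 = 0.0544; cost = 7.91%.
Private placement notes: weight = 208/951.8 = 0.2185; after-tax cost = 4.9% × (1 − 28.5%) = 3.5035%.
Mortgage bonds: weight = 123/951.8 = 0.1292; after-tax cost = 8.9% × (1 − 28.5%) = 6.3635%.
Subordinated notes: weight = 162/951.8 = 0.1702; after-tax cost = 3.1% × (1 − 28.5%) = 2.2165%.
WACC = 0.4276 × 13.3000% + 0.0544 × 7.9100% + 0.2185 × 3.5035% + 0.1292 × 6.3635% + 0.1702 × 2.2165% = 8.0829%.

8.08%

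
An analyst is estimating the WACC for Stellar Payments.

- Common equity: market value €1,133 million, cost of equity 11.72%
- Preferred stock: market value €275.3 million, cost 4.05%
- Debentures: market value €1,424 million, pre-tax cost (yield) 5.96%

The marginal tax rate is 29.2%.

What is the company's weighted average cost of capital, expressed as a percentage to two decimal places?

7.20%

Total capital V = 1133 + 275.3 + 1424 = 2832.3.
Equity: weight = 1133/2832.3 = 0.4000; cost = 11.72%.
Preferred: weight = 275.3/2832.3 = 0.0972; cost = 4.05%.
Debentures: weight = 1424/2832.3 = 0.5028; after-tax cost = 5.96% × (1 − 29.2%) = 4.2197%.
WACC = 0.4000 × 11.7200% + 0.0972 × 4.0500% + 0.5028 × 4.2197% = 7.2035%.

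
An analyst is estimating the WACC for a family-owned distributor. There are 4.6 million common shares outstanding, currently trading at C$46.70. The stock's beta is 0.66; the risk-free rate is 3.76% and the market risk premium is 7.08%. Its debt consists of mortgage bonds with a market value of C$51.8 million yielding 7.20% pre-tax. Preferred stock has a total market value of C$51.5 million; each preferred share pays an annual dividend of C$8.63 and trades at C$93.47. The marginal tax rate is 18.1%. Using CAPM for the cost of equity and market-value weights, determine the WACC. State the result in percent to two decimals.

8.15%

Cost of equity via CAPM: Re = 3.76% + 0.66 × 7.08% = 8.4328%.
Cost of preferred: Rp = 8.63 / 93.47 = 9.2329%.
Market value of equity E = 46.7 × 4.6m = 214.82m.
Total capital V = 214.82 + 51.5 + 51.8 = 318.12.
Equity: weight = 214.82/318.12 = 0.6753; cost = 8.4328%.
Preferred: weight = 51.5/318.12 = 0.1619; cost = 9.2329%.
Mortgage bonds: weight = 51.8/318.12 = 0.1628; after-tax cost = 7.2% × (1 − 18.1%) = 5.8968%.
WACC = 0.6753 × 8.4328% + 0.1619 × 9.2329% + 0.1628 × 5.8968% = 8.1494%.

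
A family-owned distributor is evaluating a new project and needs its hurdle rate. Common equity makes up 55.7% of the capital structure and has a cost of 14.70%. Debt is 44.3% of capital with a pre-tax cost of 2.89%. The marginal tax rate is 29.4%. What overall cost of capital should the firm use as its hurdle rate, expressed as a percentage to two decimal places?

9.09%

After-tax cost of debt = 2.89% × (1 − 29.4%) = 2.0403%.
WACC = 0.557 × 14.7000% + 0.443 × 2.0403% = 9.0918%.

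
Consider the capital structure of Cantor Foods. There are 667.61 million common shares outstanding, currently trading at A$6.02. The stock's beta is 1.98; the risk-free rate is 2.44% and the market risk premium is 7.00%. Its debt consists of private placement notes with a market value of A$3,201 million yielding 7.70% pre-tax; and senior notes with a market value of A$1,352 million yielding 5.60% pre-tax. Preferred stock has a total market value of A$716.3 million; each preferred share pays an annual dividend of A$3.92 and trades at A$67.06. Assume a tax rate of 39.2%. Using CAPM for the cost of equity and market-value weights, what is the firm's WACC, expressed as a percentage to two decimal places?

9.61%

Cost of equity via CAPM: Re = 2.44% + 1.98 × 7.0% = 16.3000%.
Cost of preferred: Rp = 3.92 / 67.06 = 5.8455%.
Market value of equity E = 6.02 × 667.61m = 4019.0122m.
Total capital V = 4019.0122 + 716.3 + 3201 + 1352 = 9288.3122.
Equity: weight = 4019.0122/9288.3122 = 0.4327; cost = 16.3%.
Preferred: weight = 716.3/9288.3122 = 0.0771; cost = 5.8455%.
Private placement notes: weight = 3201/9288.3122 = 0.3446; after-tax cost = 7.7% × (1 − 39.2%) = 4.6816%.
Senior notes: weight = 1352/9288.3122 = 0.1456; after-tax cost = 5.6% × (1 − 39.2%) = 3.4048%.
WACC = 0.4327 × 16.3000% + 0.0771 × 5.8455% + 0.3446 × 4.6816% + 0.1456 × 3.4048% = 9.6127%.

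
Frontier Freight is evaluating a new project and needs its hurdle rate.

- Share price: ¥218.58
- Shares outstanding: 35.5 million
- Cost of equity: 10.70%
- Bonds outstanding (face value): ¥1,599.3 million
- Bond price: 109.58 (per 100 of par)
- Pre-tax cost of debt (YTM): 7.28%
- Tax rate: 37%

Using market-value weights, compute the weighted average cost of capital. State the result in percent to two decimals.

Market value of equity E = 218.58 × 35.5m = 7759.59m. Market value of debt D = 1599.3m × 109.58/100 = 1752.51294m.
Total capital V = 7759.59 + 1752.51294 = 9512.10294.
Equity: weight = 7759.59/9512.10294 = 0.8158; cost = 10.7%.
Bonds outstanding: weight = 1752.51294/9512.10294 = 0.1842; after-tax cost = 7.28% × (1 − 37%) = 4.5864%.
WACC = 0.8158 × 10.7000% + 0.1842 × 4.5864% = 9.5736%.

9.57%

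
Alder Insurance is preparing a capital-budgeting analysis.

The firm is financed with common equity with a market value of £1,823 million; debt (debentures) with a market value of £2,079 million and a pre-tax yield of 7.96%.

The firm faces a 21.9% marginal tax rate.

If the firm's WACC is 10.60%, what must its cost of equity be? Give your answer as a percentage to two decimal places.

15.60%

Total capital V = 1823 + 2079 = 3902.
Equity weight = 1823/3902 = 0.4672.
Debentures weight = 2079/3902 = 0.5328.
Debt contribution = 0.5328 × 7.96% × (1 − 21.9%) = 3.3123%.
Required equity contribution = 10.6% − 3.3123% = 7.2877%.
Re = 7.2877% / 0.4672 = 15.5988%.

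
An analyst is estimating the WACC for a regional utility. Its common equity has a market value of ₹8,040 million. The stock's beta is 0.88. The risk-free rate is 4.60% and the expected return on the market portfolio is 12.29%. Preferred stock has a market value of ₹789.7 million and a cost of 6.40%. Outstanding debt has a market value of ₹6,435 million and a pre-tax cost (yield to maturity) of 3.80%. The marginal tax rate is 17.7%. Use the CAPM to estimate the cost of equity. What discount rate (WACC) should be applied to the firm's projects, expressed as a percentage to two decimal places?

7.64%

Market risk premium = 12.29% − 4.6% = 7.69%.
Cost of equity via CAPM: Re = 4.6% + 0.88 × 7.69% = 11.3672%.
Total capital V = 8040 + 789.7 + 6435 = 15264.7.
Equity: weight = 8040/15264.7 = 0.5267; cost = 11.3672%.
Preferred: weight = 789.7/15264.7 = 0.0517; cost = 6.4%.
Debt: weight = 6435/15264.7 = 0.4216; after-tax cost = 3.8% × (1 − 17.7%) = 3.1274%.
WACC = 0.5267 × 11.3672% + 0.0517 × 6.4000% + 0.4216 × 3.1274% = 7.6367%.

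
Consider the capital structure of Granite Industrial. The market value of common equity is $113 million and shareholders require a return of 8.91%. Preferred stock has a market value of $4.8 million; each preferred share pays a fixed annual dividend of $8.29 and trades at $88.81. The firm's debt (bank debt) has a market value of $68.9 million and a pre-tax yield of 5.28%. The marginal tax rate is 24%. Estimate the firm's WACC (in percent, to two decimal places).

7.11%

Cost of preferred: Rp = 8.29 / 88.81 = 9.3345%.
Total capital V = 113 + 4.8 + 68.9 = 186.7.
Equity: weight = 113/186.7 = 0.6052; cost = 8.91%.
Preferred: weight = 4.8/186.7 = 0.0257; cost = 9.3345%.
Bank debt: weight = 68.9/186.7 = 0.3690; after-tax cost = 5.28% × (1 − 24%) = 4.0128%.
WACC = 0.6052 × 8.9100% + 0.0257 × 9.3345% + 0.3690 × 4.0128% = 7.1136%.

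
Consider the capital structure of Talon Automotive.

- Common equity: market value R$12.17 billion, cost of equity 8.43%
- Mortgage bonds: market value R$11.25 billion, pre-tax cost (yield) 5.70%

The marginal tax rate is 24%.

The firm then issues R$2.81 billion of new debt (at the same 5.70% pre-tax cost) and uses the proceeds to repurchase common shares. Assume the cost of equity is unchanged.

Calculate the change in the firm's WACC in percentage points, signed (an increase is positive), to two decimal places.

Current WACC:
Total capital V = 12.17 + 11.25 = 23.42.
Equity: weight = 12.17/23.42 = 0.5196; cost = 8.43%.
Mortgage bonds: weight = 11.25/23.42 = 0.4804; after-tax cost = 5.7% × (1 − 24%) = 4.3320%.
WACC = 0.5196 × 8.4300% + 0.4804 × 4.3320% = 6.4615%.
After the change:
Total capital V = 9.36 + 14.06 = 23.42.
Equity: weight = 9.36/23.42 = 0.3997; cost = 8.43%.
Mortgage bonds: weight = 14.06/23.42 = 0.6003; after-tax cost = 5.7% × (1 − 24%) = 4.3320%.
WACC = 0.3997 × 8.4300% + 0.6003 × 4.3320% = 5.9698%.
Change in WACC = 5.9698% − 6.4615% = -0.4917 pp.

-0.49 pp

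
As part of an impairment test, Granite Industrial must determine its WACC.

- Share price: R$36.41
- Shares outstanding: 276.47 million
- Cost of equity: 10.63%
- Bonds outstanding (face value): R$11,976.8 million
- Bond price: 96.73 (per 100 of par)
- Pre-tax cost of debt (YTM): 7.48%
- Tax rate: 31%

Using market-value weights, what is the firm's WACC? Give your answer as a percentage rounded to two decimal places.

7.70%

Market value of equity E = 36.41 × 276.47m = 10066.2727m. Market value of debt D = 11976.8m × 96.73/100 = 11585.15864m.
Total capital V = 10066.2727 + 11585.15864 = 21651.43134.
Equity: weight = 10066.2727/21651.43134 = 0.4649; cost = 10.63%.
Bonds outstanding: weight = 11585.15864/21651.43134 = 0.5351; after-tax cost = 7.48% × (1 − 31%) = 5.1612%.
WACC = 0.4649 × 10.6300% + 0.5351 × 5.1612% = 7.7038%.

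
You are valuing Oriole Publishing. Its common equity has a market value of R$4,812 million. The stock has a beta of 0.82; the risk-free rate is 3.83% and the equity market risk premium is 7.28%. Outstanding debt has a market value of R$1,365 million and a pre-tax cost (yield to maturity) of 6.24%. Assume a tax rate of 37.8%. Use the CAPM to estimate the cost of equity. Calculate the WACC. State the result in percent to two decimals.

8.49%

Cost of equity via CAPM: Re = 3.83% + 0.82 × 7.28% = 9.7996%.
Total capital V = 4812 + 1365 = 6177.
Equity: weight = 4812/6177 = 0.7790; cost = 9.7996%.
Debt: weight = 1365/6177 = 0.2210; after-tax cost = 6.24% × (1 − 37.8%) = 3.8813%.
WACC = 0.7790 × 9.7996% + 0.2210 × 3.8813% = 8.4918%.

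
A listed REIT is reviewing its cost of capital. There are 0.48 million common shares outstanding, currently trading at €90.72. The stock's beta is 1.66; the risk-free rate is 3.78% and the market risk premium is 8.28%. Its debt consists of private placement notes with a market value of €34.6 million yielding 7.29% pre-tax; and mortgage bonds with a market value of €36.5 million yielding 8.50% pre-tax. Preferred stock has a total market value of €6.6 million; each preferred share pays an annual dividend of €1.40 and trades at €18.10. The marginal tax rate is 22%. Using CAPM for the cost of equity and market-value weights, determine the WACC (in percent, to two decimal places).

10.33%

Cost of equity via CAPM: Re = 3.78% + 1.66 × 8.28% = 17.5248%.
Cost of preferred: Rp = 1.4 / 18.1 = 7.7348%.
Market value of equity E = 90.72 × 0.48m = 43.5456m.
Total capital V = 43.5456 + 6.6 + 34.6 + 36.5 = 121.2456.
Equity: weight = 43.5456/121.2456 = 0.3592; cost = 17.5248%.
Preferred: weight = 6.6/121.2456 = 0.0544; cost = 7.7348%.
Private placement notes: weight = 34.6/121.2456 = 0.2854; after-tax cost = 7.29% × (1 − 22%) = 5.6862%.
Mortgage bonds: weight = 36.5/121.2456 = 0.3010; after-tax cost = 8.5% × (1 − 22%) = 6.6300%.
WACC = 0.3592 × 17.5248% + 0.0544 × 7.7348% + 0.2854 × 5.6862% + 0.3010 × 6.6300% = 10.3337%.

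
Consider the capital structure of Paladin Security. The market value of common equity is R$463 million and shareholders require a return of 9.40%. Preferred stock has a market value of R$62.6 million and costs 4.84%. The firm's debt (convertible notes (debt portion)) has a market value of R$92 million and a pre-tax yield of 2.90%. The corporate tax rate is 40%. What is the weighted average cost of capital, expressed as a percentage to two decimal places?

7.80%

Total capital V = 463 + 62.6 + 92 = 617.6.
Equity: weight = 463/617.6 = 0.7497; cost = 9.4%.
Preferred: weight = 62.6/617.6 = 0.1014; cost = 4.84%.
Convertible notes (debt portion): weight = 92/617.6 = 0.1490; after-tax cost = 2.9% × (1 − 40%) = 1.7400%.
WACC = 0.7497 × 9.4000% + 0.1014 × 4.8400% + 0.1490 × 1.7400% = 7.7967%.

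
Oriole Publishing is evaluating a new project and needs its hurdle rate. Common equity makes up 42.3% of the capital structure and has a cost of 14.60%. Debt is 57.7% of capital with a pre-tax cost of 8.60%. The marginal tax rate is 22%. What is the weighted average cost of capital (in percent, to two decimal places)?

After-tax cost of debt = 8.6% × (1 − 22%) = 6.7080%.
WACC = 0.423 × 14.6000% + 0.577 × 6.7080% = 10.0463%.

10.05%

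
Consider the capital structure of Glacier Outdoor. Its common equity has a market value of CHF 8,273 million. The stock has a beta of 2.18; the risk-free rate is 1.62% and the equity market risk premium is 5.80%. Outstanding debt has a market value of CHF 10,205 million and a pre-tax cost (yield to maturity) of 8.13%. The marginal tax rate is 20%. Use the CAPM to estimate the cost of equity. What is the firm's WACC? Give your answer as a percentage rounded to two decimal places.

9.98%

Cost of equity via CAPM: Re = 1.62% + 2.18 × 5.8% = 14.2640%.
Total capital V = 8273 + 10205 = 18478.
Equity: weight = 8273/18478 = 0.4477; cost = 14.264%.
Debt: weight = 10205/18478 = 0.5523; after-tax cost = 8.13% × (1 − 20%) = 6.5040%.
WACC = 0.4477 × 14.2640% + 0.5523 × 6.5040% = 9.9783%.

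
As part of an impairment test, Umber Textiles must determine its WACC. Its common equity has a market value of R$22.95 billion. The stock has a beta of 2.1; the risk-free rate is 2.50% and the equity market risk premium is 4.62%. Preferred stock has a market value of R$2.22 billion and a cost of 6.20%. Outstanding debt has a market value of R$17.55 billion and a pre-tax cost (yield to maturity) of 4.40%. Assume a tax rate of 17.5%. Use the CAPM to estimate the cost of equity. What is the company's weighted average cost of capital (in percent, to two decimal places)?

8.37%

Cost of equity via CAPM: Re = 2.5% + 2.1 × 4.62% = 12.2020%.
Total capital V = 22.95 + 2.22 + 17.55 = 42.72.
Equity: weight = 22.95/42.72 = 0.5372; cost = 12.202%.
Preferred: weight = 2.22/42.72 = 0.0520; cost = 6.2%.
Debt: weight = 17.55/42.72 = 0.4108; after-tax cost = 4.4% × (1 − 17.5%) = 3.6300%.
WACC = 0.5372 × 12.2020% + 0.0520 × 6.2000% + 0.4108 × 3.6300% = 8.3686%.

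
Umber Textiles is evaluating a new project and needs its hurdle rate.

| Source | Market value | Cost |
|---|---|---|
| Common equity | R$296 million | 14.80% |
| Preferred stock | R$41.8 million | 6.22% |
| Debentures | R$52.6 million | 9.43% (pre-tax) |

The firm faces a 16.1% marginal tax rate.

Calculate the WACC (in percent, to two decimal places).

12.95%

Total capital V = 296 + 41.8 + 52.6 = 390.4.
Equity: weight = 296/390.4 = 0.7582; cost = 14.8%.
Preferred: weight = 41.8/390.4 = 0.1071; cost = 6.22%.
Debentures: weight = 52.6/390.4 = 0.1347; after-tax cost = 9.43% × (1 − 16.1%) = 7.9118%.
WACC = 0.7582 × 14.8000% + 0.1071 × 6.2200% + 0.1347 × 7.9118% = 12.9533%.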